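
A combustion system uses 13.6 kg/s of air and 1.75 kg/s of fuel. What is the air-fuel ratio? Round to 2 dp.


AFR = m_air / m_fuel
AFR = 13.6 / 1.75 = 7.77


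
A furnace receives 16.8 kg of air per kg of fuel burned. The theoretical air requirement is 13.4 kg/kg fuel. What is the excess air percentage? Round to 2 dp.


Excess air = actual - stoichiometric = 16.8 - 13.4 = 3.40 kg/kg fuel
Excess air % = (excess / stoich) * 100 = (3.40 / 13.4) * 100 = 25.37%


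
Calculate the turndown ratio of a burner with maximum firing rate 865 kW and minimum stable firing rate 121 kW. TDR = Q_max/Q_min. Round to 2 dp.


TDR = Q_max / Q_min
TDR = 865 / 121 = 7.15


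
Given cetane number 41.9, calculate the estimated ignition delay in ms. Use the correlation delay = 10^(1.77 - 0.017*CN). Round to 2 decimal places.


delay = 10^(1.77 - 0.017*CN)
Exponent = 1.77 - 0.017*41.9 = 1.0577
delay = 10^1.0577 = 11.42 ms


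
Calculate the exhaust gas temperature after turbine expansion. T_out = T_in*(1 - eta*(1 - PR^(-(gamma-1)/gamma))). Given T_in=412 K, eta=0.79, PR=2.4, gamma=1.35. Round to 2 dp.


T_out = T_in * (1 - eta * (1 - PR^(-(gamma-1)/gamma)))
Exponent = -(1.35-1)/1.35 = -0.25925926
PR^exp = 2.4^(-0.25925926) = 0.79694200
Factor = 1 - 0.79*(1 - 0.79694200) = 0.83958418
T_out = 412 * 0.83958418 = 345.91 K


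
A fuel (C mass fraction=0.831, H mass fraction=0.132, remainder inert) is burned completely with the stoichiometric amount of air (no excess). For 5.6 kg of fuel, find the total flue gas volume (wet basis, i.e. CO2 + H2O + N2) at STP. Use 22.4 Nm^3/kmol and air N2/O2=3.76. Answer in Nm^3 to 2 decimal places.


Per kg fuel: CO2 = (C/12 kmol)*22.4 = (0.831/12)*22.4 = 1.55120 Nm^3
Per kg fuel: H2O = (H/2 kmol)*22.4 = (0.132/2)*22.4 = 1.47840 Nm^3
O2 needed per kg fuel = C/12 + H/4 = 0.831/12 + 0.132/4 = 0.10225000 kmol
Per kg fuel: N2 = O2*3.76*22.4 = 0.10225000*3.76*22.4 = 8.61190 Nm^3
Total per kg = 1.55120 + 1.47840 + 8.61190 = 11.64150 Nm^3
Total = 11.64150 * 5.6 = 65.19 Nm^3


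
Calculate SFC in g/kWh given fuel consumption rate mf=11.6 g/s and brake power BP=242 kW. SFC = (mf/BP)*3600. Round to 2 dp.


SFC = (mf / BP) * 3600
Rate = 11.6 / 242 = 0.047934 g/(s*kW)
SFC = 0.047934 * 3600 = 172.56 g/kWh


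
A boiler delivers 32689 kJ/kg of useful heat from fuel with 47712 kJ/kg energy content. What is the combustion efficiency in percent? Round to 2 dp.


Efficiency = (Q_useful / Q_fuel) * 100
Efficiency = (32689 / 47712) * 100
Efficiency = 0.6851 * 100 = 68.51%


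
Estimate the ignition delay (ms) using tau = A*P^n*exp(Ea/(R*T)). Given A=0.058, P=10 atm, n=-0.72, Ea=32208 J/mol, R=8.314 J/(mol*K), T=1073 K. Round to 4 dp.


tau = A * P^n * exp(Ea/(R*T))
P^n = 10^(-0.72) = 0.19054607
Ea/(R*T) = 32208/(8.314*1073) = 3.610389
exp(Ea/(R*T)) = 36.980441
tau = 0.058 * 0.19054607 * 36.980441 = 0.4087 ms


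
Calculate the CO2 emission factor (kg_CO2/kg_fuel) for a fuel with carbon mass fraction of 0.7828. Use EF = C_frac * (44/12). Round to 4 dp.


EF = C_frac * (M_CO2 / M_C)
EF = 0.7828 * (44/12)
EF = 0.7828 * 3.666667 = 2.8703 kg_CO2/kg_fuel


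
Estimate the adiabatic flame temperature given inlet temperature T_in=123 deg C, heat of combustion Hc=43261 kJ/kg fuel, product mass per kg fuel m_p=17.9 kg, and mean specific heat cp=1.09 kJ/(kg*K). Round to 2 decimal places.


T_ad = T_in + Hc / (m_p * cp)
Denominator = 17.9 * 1.09 = 19.5110
Temperature rise = 43261 / 19.5110 = 2217.26 K
T_ad = 123 + 2217.26 = 2340.26 deg C


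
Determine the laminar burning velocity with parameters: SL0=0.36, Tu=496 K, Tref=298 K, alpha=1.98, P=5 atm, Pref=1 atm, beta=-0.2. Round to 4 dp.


SL = SL0 * (Tu/Tref)^alpha * (P/Pref)^beta
T ratio = 496/298 = 1.66442953
(T ratio)^alpha = 1.66442953^1.98 = 2.742240
(P/Pref)^beta = 5^(-0.2) = 0.724780
SL = 0.36 * 2.742240 * 0.724780 = 0.7155 m/s


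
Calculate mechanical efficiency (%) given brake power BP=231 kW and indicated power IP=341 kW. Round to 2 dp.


eta_mech = (BP / IP) * 100
Ratio = 231 / 341 = 0.6774
eta_mech = 0.6774 * 100 = 67.74%


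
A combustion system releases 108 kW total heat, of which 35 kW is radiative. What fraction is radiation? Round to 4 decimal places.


f_rad = Q_rad / Q_total
f_rad = 35 / 108 = 0.3241


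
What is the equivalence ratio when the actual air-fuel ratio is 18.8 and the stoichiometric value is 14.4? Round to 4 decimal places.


phi = AFR_stoich / AFR_actual
phi = 14.4 / 18.8 = 0.7660


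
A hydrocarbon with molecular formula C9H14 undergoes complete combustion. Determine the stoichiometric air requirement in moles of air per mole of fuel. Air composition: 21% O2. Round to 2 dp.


Balanced combustion: C9H14 + 12.5 O2 -> 9 CO2 + 7 H2O
O2 needed = C + H/4 = 9 + 14/4 = 12.50 moles
Air moles = O2 / 0.21 = 12.50 / 0.21 = 59.52 moles air


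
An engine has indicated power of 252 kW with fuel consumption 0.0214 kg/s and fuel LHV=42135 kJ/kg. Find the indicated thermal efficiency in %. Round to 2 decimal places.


eta_ith = (IP / (mf * LHV)) * 100
Denominator = 0.0214 * 42135 = 901.6890 kW
eta_ith = (252 / 901.6890) * 100 = 27.95%


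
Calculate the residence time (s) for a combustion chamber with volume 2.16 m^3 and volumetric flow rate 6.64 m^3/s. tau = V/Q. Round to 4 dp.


tau = V / Q_flow
tau = 2.16 / 6.64 = 0.3253 s


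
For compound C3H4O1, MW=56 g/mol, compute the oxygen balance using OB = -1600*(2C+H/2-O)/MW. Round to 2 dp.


OB = -1600 * (2C + H/2 - O) / MW
Inner = 2*3 + 4/2 - 1 = 7.00
OB = -1600 * 7.00 / 56 = -200.00%


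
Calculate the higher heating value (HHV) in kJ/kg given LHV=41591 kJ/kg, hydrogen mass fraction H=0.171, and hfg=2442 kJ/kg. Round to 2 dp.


HHV = LHV + hfg * 9 * H
Water addition = 2442 * 9 * 0.171 = 3758.238 kJ/kg
HHV = 41591 + 3758.238 = 45349.24 kJ/kg


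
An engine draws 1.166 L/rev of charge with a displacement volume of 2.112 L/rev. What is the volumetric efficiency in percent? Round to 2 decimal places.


eta_v = (V_actual / V_disp) * 100
Ratio = 1.166 / 2.112 = 0.5521
eta_v = 0.5521 * 100 = 55.21%


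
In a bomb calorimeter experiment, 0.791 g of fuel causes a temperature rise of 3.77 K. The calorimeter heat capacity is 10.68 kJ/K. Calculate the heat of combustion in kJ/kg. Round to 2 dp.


Hc = C_cal * delta_T / m_fuel
Q_released = 10.68 * 3.77 = 40.2636 kJ
m_fuel = 0.791 g = 0.791/1000 kg = 0.000791 kg
Hc = 40.2636 / 0.000791 = 50902.15 kJ/kg


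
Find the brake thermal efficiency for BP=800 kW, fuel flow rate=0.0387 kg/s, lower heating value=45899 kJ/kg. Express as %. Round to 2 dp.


eta_BTE = (BP / (mf * LHV)) * 100
Denominator = 0.0387 * 45899 = 1776.2913 kW
eta_BTE = (800 / 1776.2913) * 100 = 45.04%


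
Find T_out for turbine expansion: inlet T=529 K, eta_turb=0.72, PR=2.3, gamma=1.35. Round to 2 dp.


T_out = T_in * (1 - eta * (1 - PR^(-(gamma-1)/gamma)))
Exponent = -(1.35-1)/1.35 = -0.25925926
PR^exp = 2.3^(-0.25925926) = 0.80578413
Factor = 1 - 0.72*(1 - 0.80578413) = 0.86016457
T_out = 529 * 0.86016457 = 455.03 K


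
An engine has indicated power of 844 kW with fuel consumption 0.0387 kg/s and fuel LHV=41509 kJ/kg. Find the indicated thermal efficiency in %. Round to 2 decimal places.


eta_ith = (IP / (mf * LHV)) * 100
Denominator = 0.0387 * 41509 = 1606.3983 kW
eta_ith = (844 / 1606.3983) * 100 = 52.54%


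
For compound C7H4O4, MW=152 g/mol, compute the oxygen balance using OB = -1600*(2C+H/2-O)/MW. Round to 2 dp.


OB = -1600 * (2C + H/2 - O) / MW
Inner = 2*7 + 4/2 - 4 = 12.00
OB = -1600 * 12.00 / 152 = -126.32%


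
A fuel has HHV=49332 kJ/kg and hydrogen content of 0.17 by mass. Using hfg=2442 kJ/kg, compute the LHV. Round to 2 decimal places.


LHV = HHV - hfg * 9 * H
Water correction = 2442 * 9 * 0.17 = 3736.260 kJ/kg
LHV = 49332 - 3736.260 = 45595.74 kJ/kg


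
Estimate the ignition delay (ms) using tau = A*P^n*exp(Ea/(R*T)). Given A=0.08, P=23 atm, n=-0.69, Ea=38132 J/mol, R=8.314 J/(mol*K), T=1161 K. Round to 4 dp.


tau = A * P^n * exp(Ea/(R*T))
P^n = 23^(-0.69) = 0.11492322
Ea/(R*T) = 38132/(8.314*1161) = 3.950457
exp(Ea/(R*T)) = 51.959109
tau = 0.08 * 0.11492322 * 51.959109 = 0.4777 ms


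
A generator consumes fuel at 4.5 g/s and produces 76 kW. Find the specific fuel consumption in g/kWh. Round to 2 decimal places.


SFC = (mf / BP) * 3600
Rate = 4.5 / 76 = 0.059211 g/(s*kW)
SFC = 0.059211 * 3600 = 213.16 g/kWh


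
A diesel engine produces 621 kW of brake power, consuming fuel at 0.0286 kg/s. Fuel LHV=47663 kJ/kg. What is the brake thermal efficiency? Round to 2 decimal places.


eta_BTE = (BP / (mf * LHV)) * 100
Denominator = 0.0286 * 47663 = 1363.1618 kW
eta_BTE = (621 / 1363.1618) * 100 = 45.56%


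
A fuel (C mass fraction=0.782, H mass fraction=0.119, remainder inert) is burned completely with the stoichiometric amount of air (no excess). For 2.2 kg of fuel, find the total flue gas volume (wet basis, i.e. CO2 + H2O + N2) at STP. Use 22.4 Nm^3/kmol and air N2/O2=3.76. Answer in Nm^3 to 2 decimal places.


Per kg fuel: CO2 = (C/12 kmol)*22.4 = (0.782/12)*22.4 = 1.45973 Nm^3
Per kg fuel: H2O = (H/2 kmol)*22.4 = (0.119/2)*22.4 = 1.33280 Nm^3
O2 needed per kg fuel = C/12 + H/4 = 0.782/12 + 0.119/4 = 0.09491667 kmol
Per kg fuel: N2 = O2*3.76*22.4 = 0.09491667*3.76*22.4 = 7.99426 Nm^3
Total per kg = 1.45973 + 1.33280 + 7.99426 = 10.78679 Nm^3
Total = 10.78679 * 2.2 = 23.73 Nm^3


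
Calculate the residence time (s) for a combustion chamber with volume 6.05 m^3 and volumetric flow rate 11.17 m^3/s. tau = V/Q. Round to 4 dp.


tau = V / Q_flow
tau = 6.05 / 11.17 = 0.5416 s


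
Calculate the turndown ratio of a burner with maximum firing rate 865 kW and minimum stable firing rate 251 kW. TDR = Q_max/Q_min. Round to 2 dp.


TDR = Q_max / Q_min
TDR = 865 / 251 = 3.45


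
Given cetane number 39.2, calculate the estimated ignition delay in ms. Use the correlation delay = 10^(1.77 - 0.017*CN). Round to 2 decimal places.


delay = 10^(1.77 - 0.017*CN)
Exponent = 1.77 - 0.017*39.2 = 1.1036
delay = 10^1.1036 = 12.69 ms


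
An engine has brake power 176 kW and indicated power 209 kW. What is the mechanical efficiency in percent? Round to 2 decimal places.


eta_mech = (BP / IP) * 100
Ratio = 176 / 209 = 0.8421
eta_mech = 0.8421 * 100 = 84.21%


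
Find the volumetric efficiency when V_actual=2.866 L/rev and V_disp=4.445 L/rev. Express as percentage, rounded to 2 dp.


eta_v = (V_actual / V_disp) * 100
Ratio = 2.866 / 4.445 = 0.6448
eta_v = 0.6448 * 100 = 64.48%


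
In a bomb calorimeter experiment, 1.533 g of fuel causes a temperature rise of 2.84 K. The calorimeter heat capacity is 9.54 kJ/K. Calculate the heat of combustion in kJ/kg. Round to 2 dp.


Hc = C_cal * delta_T / m_fuel
Q_released = 9.54 * 2.84 = 27.0936 kJ
m_fuel = 1.533 g = 1.533/1000 kg = 0.001533 kg
Hc = 27.0936 / 0.001533 = 17673.58 kJ/kg


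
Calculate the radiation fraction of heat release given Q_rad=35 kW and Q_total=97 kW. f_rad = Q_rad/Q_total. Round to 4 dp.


f_rad = Q_rad / Q_total
f_rad = 35 / 97 = 0.3608


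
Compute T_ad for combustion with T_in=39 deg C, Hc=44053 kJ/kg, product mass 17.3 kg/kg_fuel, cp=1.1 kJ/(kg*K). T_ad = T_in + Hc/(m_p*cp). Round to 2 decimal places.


T_ad = T_in + Hc / (m_p * cp)
Denominator = 17.3 * 1.1 = 19.0300
Temperature rise = 44053 / 19.0300 = 2314.92 K
T_ad = 39 + 2314.92 = 2353.92 deg C


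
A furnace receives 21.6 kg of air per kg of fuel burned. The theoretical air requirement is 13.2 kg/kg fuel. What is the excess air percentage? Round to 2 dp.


Excess air = actual - stoichiometric = 21.6 - 13.2 = 8.40 kg/kg fuel
Excess air % = (excess / stoich) * 100 = (8.40 / 13.2) * 100 = 63.64%


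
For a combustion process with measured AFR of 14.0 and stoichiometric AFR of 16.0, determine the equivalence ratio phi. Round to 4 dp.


phi = AFR_stoich / AFR_actual
phi = 16.0 / 14.0 = 1.1429


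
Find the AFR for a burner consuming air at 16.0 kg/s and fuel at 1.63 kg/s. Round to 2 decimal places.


AFR = m_air / m_fuel
AFR = 16.0 / 1.63 = 9.82


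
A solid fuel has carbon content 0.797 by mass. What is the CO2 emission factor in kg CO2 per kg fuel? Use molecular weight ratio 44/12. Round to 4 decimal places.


EF = C_frac * (M_CO2 / M_C)
EF = 0.797 * (44/12)
EF = 0.797 * 3.666667 = 2.9223 kg_CO2/kg_fuel


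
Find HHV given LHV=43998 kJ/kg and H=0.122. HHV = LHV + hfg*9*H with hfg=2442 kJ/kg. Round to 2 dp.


HHV = LHV + hfg * 9 * H
Water addition = 2442 * 9 * 0.122 = 2681.316 kJ/kg
HHV = 43998 + 2681.316 = 46679.32 kJ/kg


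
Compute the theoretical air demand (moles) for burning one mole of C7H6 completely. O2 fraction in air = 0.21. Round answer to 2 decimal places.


Balanced combustion: C7H6 + 8.5 O2 -> 7 CO2 + 3 H2O
O2 needed = C + H/4 = 7 + 6/4 = 8.50 moles
Air moles = O2 / 0.21 = 8.50 / 0.21 = 40.48 moles air


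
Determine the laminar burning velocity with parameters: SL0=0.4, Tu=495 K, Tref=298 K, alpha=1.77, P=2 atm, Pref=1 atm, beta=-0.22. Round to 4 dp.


SL = SL0 * (Tu/Tref)^alpha * (P/Pref)^beta
T ratio = 495/298 = 1.66107383
(T ratio)^alpha = 1.66107383^1.77 = 2.455209
(P/Pref)^beta = 2^(-0.22) = 0.858565
SL = 0.4 * 2.455209 * 0.858565 = 0.8432 m/s


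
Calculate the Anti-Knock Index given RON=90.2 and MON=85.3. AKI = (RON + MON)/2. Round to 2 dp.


AKI = (RON + MON) / 2
AKI = (90.2 + 85.3) / 2
AKI = 175.5 / 2 = 87.75


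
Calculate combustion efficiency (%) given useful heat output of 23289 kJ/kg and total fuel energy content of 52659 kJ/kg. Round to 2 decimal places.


Efficiency = (Q_useful / Q_fuel) * 100
Efficiency = (23289 / 52659) * 100
Efficiency = 0.4423 * 100 = 44.23%


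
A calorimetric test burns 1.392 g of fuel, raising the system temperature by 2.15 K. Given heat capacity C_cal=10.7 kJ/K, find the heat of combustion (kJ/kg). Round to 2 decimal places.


Hc = C_cal * delta_T / m_fuel
Q_released = 10.7 * 2.15 = 23.0050 kJ
m_fuel = 1.392 g = 1.392/1000 kg = 0.001392 kg
Hc = 23.0050 / 0.001392 = 16526.58 kJ/kg


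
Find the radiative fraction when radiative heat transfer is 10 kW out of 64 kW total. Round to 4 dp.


f_rad = Q_rad / Q_total
f_rad = 10 / 64 = 0.1563


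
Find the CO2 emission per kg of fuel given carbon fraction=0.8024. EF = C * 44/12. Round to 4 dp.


EF = C_frac * (M_CO2 / M_C)
EF = 0.8024 * (44/12)
EF = 0.8024 * 3.666667 = 2.9421 kg_CO2/kg_fuel


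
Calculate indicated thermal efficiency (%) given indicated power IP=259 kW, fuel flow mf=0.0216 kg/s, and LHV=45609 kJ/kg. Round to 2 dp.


eta_ith = (IP / (mf * LHV)) * 100
Denominator = 0.0216 * 45609 = 985.1544 kW
eta_ith = (259 / 985.1544) * 100 = 26.29%


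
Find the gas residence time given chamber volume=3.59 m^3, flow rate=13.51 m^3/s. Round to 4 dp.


tau = V / Q_flow
tau = 3.59 / 13.51 = 0.2657 s


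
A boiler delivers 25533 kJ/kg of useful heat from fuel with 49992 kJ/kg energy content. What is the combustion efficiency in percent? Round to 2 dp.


Efficiency = (Q_useful / Q_fuel) * 100
Efficiency = (25533 / 49992) * 100
Efficiency = 0.5107 * 100 = 51.07%


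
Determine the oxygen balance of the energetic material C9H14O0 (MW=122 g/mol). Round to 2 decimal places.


OB = -1600 * (2C + H/2 - O) / MW
Inner = 2*9 + 14/2 - 0 = 25.00
OB = -1600 * 25.00 / 122 = -327.87%


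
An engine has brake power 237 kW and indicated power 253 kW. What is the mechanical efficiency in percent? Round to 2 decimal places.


eta_mech = (BP / IP) * 100
Ratio = 237 / 253 = 0.9368
eta_mech = 0.9368 * 100 = 93.68%


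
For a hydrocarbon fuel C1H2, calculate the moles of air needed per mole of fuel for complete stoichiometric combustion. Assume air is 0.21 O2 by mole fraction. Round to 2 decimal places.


Balanced combustion: C1H2 + 1.5 O2 -> 1 CO2 + 1 H2O
O2 needed = C + H/4 = 1 + 2/4 = 1.50 moles
Air moles = O2 / 0.21 = 1.50 / 0.21 = 7.14 moles air


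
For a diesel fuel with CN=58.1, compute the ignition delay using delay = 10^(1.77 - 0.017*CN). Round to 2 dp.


delay = 10^(1.77 - 0.017*CN)
Exponent = 1.77 - 0.017*58.1 = 0.7823
delay = 10^0.7823 = 6.06 ms


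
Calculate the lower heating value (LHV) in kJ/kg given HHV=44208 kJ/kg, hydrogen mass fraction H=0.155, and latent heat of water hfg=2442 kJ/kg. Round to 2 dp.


LHV = HHV - hfg * 9 * H
Water correction = 2442 * 9 * 0.155 = 3406.590 kJ/kg
LHV = 44208 - 3406.590 = 40801.41 kJ/kg


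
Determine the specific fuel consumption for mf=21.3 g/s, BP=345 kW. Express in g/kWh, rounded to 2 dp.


SFC = (mf / BP) * 3600
Rate = 21.3 / 345 = 0.061739 g/(s*kW)
SFC = 0.061739 * 3600 = 222.26 g/kWh


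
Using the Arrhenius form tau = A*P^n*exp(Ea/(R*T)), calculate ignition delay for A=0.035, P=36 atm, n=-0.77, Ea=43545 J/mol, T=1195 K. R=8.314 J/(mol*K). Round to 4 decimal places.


tau = A * P^n * exp(Ea/(R*T))
P^n = 36^(-0.77) = 0.06333548
Ea/(R*T) = 43545/(8.314*1195) = 4.382888
exp(Ea/(R*T)) = 80.068936
tau = 0.035 * 0.06333548 * 80.068936 = 0.1775 ms


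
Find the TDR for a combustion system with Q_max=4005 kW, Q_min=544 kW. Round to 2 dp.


TDR = Q_max / Q_min
TDR = 4005 / 544 = 7.36


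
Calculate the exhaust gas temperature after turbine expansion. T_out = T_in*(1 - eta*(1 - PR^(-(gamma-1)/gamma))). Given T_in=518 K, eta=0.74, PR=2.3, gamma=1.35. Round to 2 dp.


T_out = T_in * (1 - eta * (1 - PR^(-(gamma-1)/gamma)))
Exponent = -(1.35-1)/1.35 = -0.25925926
PR^exp = 2.3^(-0.25925926) = 0.80578413
Factor = 1 - 0.74*(1 - 0.80578413) = 0.85628026
T_out = 518 * 0.85628026 = 443.55 K


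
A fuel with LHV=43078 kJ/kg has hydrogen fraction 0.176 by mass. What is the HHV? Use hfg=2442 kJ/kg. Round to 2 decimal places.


HHV = LHV + hfg * 9 * H
Water addition = 2442 * 9 * 0.176 = 3868.128 kJ/kg
HHV = 43078 + 3868.128 = 46946.13 kJ/kg


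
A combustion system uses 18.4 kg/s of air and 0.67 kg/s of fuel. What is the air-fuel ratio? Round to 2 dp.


AFR = m_air / m_fuel
AFR = 18.4 / 0.67 = 27.46


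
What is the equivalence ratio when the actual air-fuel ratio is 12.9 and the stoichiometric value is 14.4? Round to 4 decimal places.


phi = AFR_stoich / AFR_actual
phi = 14.4 / 12.9 = 1.1163


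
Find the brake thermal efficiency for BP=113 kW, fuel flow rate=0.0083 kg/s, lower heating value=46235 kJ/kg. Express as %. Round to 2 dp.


eta_BTE = (BP / (mf * LHV)) * 100
Denominator = 0.0083 * 46235 = 383.7505 kW
eta_BTE = (113 / 383.7505) * 100 = 29.45%


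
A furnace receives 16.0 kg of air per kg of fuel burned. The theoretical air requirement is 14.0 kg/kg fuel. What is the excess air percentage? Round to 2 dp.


Excess air = actual - stoichiometric = 16.0 - 14.0 = 2.00 kg/kg fuel
Excess air % = (excess / stoich) * 100 = (2.00 / 14.0) * 100 = 14.29%


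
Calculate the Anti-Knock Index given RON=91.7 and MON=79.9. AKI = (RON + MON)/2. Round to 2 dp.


AKI = (RON + MON) / 2
AKI = (91.7 + 79.9) / 2
AKI = 171.6 / 2 = 85.80


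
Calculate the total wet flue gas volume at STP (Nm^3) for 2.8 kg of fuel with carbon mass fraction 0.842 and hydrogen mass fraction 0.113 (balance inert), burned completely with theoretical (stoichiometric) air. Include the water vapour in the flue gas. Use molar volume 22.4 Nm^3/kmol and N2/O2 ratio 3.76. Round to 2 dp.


Per kg fuel: CO2 = (C/12 kmol)*22.4 = (0.842/12)*22.4 = 1.57173 Nm^3
Per kg fuel: H2O = (H/2 kmol)*22.4 = (0.113/2)*22.4 = 1.26560 Nm^3
O2 needed per kg fuel = C/12 + H/4 = 0.842/12 + 0.113/4 = 0.09841667 kmol
Per kg fuel: N2 = O2*3.76*22.4 = 0.09841667*3.76*22.4 = 8.28905 Nm^3
Total per kg = 1.57173 + 1.26560 + 8.28905 = 11.12638 Nm^3
Total = 11.12638 * 2.8 = 31.15 Nm^3


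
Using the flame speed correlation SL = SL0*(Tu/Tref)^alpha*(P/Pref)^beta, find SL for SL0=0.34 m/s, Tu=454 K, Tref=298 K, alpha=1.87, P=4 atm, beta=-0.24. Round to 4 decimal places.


SL = SL0 * (Tu/Tref)^alpha * (P/Pref)^beta
T ratio = 454/298 = 1.52348993
(T ratio)^alpha = 1.52348993^1.87 = 2.197405
(P/Pref)^beta = 4^(-0.24) = 0.716978
SL = 0.34 * 2.197405 * 0.716978 = 0.5357 m/s


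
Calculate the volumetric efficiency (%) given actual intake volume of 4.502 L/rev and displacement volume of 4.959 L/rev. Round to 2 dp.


eta_v = (V_actual / V_disp) * 100
Ratio = 4.502 / 4.959 = 0.9078
eta_v = 0.9078 * 100 = 90.78%


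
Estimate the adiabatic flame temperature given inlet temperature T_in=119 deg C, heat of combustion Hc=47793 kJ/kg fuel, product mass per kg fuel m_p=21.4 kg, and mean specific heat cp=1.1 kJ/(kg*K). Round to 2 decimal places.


T_ad = T_in + Hc / (m_p * cp)
Denominator = 21.4 * 1.1 = 23.5400
Temperature rise = 47793 / 23.5400 = 2030.29 K
T_ad = 119 + 2030.29 = 2149.29 deg C


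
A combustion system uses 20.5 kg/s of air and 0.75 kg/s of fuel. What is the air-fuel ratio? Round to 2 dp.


AFR = m_air / m_fuel
AFR = 20.5 / 0.75 = 27.33


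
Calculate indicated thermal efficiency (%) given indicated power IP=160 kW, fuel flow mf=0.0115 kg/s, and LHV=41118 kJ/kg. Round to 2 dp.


eta_ith = (IP / (mf * LHV)) * 100
Denominator = 0.0115 * 41118 = 472.8570 kW
eta_ith = (160 / 472.8570) * 100 = 33.84%


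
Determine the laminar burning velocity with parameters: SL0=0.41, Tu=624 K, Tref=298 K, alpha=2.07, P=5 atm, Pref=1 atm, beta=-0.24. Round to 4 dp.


SL = SL0 * (Tu/Tref)^alpha * (P/Pref)^beta
T ratio = 624/298 = 2.09395973
(T ratio)^alpha = 2.09395973^2.07 = 4.617474
(P/Pref)^beta = 5^(-0.24) = 0.679590
SL = 0.41 * 4.617474 * 0.679590 = 1.2866 m/s


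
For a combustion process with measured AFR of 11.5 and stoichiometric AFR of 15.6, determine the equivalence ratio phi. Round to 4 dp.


phi = AFR_stoich / AFR_actual
phi = 15.6 / 11.5 = 1.3565


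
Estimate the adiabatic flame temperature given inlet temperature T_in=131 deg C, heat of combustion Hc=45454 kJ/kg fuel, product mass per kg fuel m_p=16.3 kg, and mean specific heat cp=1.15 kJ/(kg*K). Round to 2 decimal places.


T_ad = T_in + Hc / (m_p * cp)
Denominator = 16.3 * 1.15 = 18.7450
Temperature rise = 45454 / 18.7450 = 2424.86 K
T_ad = 131 + 2424.86 = 2555.86 deg C


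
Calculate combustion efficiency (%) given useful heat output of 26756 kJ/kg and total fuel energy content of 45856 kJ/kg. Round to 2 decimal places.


Efficiency = (Q_useful / Q_fuel) * 100
Efficiency = (26756 / 45856) * 100
Efficiency = 0.5835 * 100 = 58.35%


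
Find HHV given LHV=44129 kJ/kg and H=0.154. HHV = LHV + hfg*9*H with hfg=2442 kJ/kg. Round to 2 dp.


HHV = LHV + hfg * 9 * H
Water addition = 2442 * 9 * 0.154 = 3384.612 kJ/kg
HHV = 44129 + 3384.612 = 47513.61 kJ/kg


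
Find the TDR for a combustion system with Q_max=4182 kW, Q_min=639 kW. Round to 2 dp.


TDR = Q_max / Q_min
TDR = 4182 / 639 = 6.54


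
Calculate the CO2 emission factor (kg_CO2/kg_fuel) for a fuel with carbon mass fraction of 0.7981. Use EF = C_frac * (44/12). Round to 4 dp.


EF = C_frac * (M_CO2 / M_C)
EF = 0.7981 * (44/12)
EF = 0.7981 * 3.666667 = 2.9264 kg_CO2/kg_fuel


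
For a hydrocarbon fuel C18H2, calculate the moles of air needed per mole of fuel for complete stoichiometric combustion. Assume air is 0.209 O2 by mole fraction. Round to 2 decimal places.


Balanced combustion: C18H2 + 18.5 O2 -> 18 CO2 + 1 H2O
O2 needed = C + H/4 = 18 + 2/4 = 18.50 moles
Air moles = O2 / 0.209 = 18.50 / 0.209 = 88.52 moles air


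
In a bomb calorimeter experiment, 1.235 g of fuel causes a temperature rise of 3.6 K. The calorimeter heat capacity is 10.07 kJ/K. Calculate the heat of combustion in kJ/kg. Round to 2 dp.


Hc = C_cal * delta_T / m_fuel
Q_released = 10.07 * 3.6 = 36.2520 kJ
m_fuel = 1.235 g = 1.235/1000 kg = 0.001235 kg
Hc = 36.2520 / 0.001235 = 29353.85 kJ/kg


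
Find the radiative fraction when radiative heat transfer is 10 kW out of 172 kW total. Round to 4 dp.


f_rad = Q_rad / Q_total
f_rad = 10 / 172 = 0.0581


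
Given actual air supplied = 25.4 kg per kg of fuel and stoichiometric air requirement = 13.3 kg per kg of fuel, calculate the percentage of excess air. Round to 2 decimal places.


Excess air = actual - stoichiometric = 25.4 - 13.3 = 12.10 kg/kg fuel
Excess air % = (excess / stoich) * 100 = (12.10 / 13.3) * 100 = 90.98%


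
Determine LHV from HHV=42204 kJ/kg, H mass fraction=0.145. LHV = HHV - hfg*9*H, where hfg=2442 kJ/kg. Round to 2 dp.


LHV = HHV - hfg * 9 * H
Water correction = 2442 * 9 * 0.145 = 3186.810 kJ/kg
LHV = 42204 - 3186.810 = 39017.19 kJ/kg


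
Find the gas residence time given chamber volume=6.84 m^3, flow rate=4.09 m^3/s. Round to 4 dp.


tau = V / Q_flow
tau = 6.84 / 4.09 = 1.6724 s


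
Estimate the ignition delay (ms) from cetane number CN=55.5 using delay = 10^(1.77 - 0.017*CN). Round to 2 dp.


delay = 10^(1.77 - 0.017*CN)
Exponent = 1.77 - 0.017*55.5 = 0.8265
delay = 10^0.8265 = 6.71 ms


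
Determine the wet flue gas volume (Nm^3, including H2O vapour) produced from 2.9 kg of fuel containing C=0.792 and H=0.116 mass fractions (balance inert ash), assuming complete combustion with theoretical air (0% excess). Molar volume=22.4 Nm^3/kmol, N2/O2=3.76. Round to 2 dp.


Per kg fuel: CO2 = (C/12 kmol)*22.4 = (0.792/12)*22.4 = 1.47840 Nm^3
Per kg fuel: H2O = (H/2 kmol)*22.4 = (0.116/2)*22.4 = 1.29920 Nm^3
O2 needed per kg fuel = C/12 + H/4 = 0.792/12 + 0.116/4 = 0.09500000 kmol
Per kg fuel: N2 = O2*3.76*22.4 = 0.09500000*3.76*22.4 = 8.00128 Nm^3
Total per kg = 1.47840 + 1.29920 + 8.00128 = 10.77888 Nm^3
Total = 10.77888 * 2.9 = 31.26 Nm^3


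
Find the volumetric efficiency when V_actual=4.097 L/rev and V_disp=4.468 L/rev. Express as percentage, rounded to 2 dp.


eta_v = (V_actual / V_disp) * 100
Ratio = 4.097 / 4.468 = 0.9170
eta_v = 0.9170 * 100 = 91.70%


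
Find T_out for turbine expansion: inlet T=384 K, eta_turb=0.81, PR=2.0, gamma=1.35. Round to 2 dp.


T_out = T_in * (1 - eta * (1 - PR^(-(gamma-1)/gamma)))
Exponent = -(1.35-1)/1.35 = -0.25925926
PR^exp = 2.0^(-0.25925926) = 0.83551680
Factor = 1 - 0.81*(1 - 0.83551680) = 0.86676861
T_out = 384 * 0.86676861 = 332.84 K


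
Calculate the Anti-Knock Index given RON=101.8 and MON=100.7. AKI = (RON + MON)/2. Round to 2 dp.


AKI = (RON + MON) / 2
AKI = (101.8 + 100.7) / 2
AKI = 202.5 / 2 = 101.25


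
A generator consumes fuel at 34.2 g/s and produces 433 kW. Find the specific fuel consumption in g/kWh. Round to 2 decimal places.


SFC = (mf / BP) * 3600
Rate = 34.2 / 433 = 0.078984 g/(s*kW)
SFC = 0.078984 * 3600 = 284.34 g/kWh


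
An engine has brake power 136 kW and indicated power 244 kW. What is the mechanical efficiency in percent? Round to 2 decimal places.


eta_mech = (BP / IP) * 100
Ratio = 136 / 244 = 0.5574
eta_mech = 0.5574 * 100 = 55.74%


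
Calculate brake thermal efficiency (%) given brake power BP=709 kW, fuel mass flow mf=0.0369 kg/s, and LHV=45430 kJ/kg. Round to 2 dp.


eta_BTE = (BP / (mf * LHV)) * 100
Denominator = 0.0369 * 45430 = 1676.3670 kW
eta_BTE = (709 / 1676.3670) * 100 = 42.29%


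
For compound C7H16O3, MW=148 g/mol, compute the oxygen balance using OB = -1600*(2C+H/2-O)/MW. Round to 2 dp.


OB = -1600 * (2C + H/2 - O) / MW
Inner = 2*7 + 16/2 - 3 = 19.00
OB = -1600 * 19.00 / 148 = -205.41%


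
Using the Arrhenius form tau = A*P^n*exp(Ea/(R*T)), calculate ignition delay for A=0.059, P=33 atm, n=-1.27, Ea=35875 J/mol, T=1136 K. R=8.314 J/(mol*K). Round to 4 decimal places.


tau = A * P^n * exp(Ea/(R*T))
P^n = 33^(-1.27) = 0.01178928
Ea/(R*T) = 35875/(8.314*1136) = 3.798425
exp(Ea/(R*T)) = 44.630837
tau = 0.059 * 0.01178928 * 44.630837 = 0.0310 ms


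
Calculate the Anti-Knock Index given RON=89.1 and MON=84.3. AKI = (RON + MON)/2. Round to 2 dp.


AKI = (RON + MON) / 2
AKI = (89.1 + 84.3) / 2
AKI = 173.4 / 2 = 86.70


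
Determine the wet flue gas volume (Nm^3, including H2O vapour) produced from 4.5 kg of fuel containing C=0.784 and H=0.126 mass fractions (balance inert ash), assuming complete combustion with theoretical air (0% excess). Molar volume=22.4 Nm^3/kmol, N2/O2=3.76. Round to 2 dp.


Per kg fuel: CO2 = (C/12 kmol)*22.4 = (0.784/12)*22.4 = 1.46347 Nm^3
Per kg fuel: H2O = (H/2 kmol)*22.4 = (0.126/2)*22.4 = 1.41120 Nm^3
O2 needed per kg fuel = C/12 + H/4 = 0.784/12 + 0.126/4 = 0.09683333 kmol
Per kg fuel: N2 = O2*3.76*22.4 = 0.09683333*3.76*22.4 = 8.15569 Nm^3
Total per kg = 1.46347 + 1.41120 + 8.15569 = 11.03036 Nm^3
Total = 11.03036 * 4.5 = 49.64 Nm^3


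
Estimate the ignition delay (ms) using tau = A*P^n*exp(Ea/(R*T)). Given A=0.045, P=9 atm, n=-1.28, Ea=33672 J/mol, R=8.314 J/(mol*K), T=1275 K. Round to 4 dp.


tau = A * P^n * exp(Ea/(R*T))
P^n = 9^(-1.28) = 0.06005782
Ea/(R*T) = 33672/(8.314*1275) = 3.176499
exp(Ea/(R*T)) = 23.962710
tau = 0.045 * 0.06005782 * 23.962710 = 0.0648 ms


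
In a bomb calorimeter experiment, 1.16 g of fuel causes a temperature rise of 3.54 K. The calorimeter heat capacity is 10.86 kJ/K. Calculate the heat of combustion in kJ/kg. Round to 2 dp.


Hc = C_cal * delta_T / m_fuel
Q_released = 10.86 * 3.54 = 38.4444 kJ
m_fuel = 1.16 g = 1.16/1000 kg = 0.001160 kg
Hc = 38.4444 / 0.001160 = 33141.72 kJ/kg


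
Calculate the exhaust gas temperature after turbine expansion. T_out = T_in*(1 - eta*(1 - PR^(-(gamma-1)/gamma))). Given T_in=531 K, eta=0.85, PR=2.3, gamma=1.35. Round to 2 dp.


T_out = T_in * (1 - eta * (1 - PR^(-(gamma-1)/gamma)))
Exponent = -(1.35-1)/1.35 = -0.25925926
PR^exp = 2.3^(-0.25925926) = 0.80578413
Factor = 1 - 0.85*(1 - 0.80578413) = 0.83491651
T_out = 531 * 0.83491651 = 443.34 K


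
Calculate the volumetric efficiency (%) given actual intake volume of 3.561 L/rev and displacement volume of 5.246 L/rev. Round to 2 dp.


eta_v = (V_actual / V_disp) * 100
Ratio = 3.561 / 5.246 = 0.6788
eta_v = 0.6788 * 100 = 67.88%


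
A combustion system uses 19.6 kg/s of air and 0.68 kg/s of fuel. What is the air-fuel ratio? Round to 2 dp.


AFR = m_air / m_fuel
AFR = 19.6 / 0.68 = 28.82


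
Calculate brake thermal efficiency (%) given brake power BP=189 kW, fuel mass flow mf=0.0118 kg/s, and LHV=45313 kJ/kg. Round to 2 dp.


eta_BTE = (BP / (mf * LHV)) * 100
Denominator = 0.0118 * 45313 = 534.6934 kW
eta_BTE = (189 / 534.6934) * 100 = 35.35%


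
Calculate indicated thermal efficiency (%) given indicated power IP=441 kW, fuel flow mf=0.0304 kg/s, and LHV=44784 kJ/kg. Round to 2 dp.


eta_ith = (IP / (mf * LHV)) * 100
Denominator = 0.0304 * 44784 = 1361.4336 kW
eta_ith = (441 / 1361.4336) * 100 = 32.39%


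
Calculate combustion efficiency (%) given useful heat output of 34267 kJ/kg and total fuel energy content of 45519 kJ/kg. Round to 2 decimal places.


Efficiency = (Q_useful / Q_fuel) * 100
Efficiency = (34267 / 45519) * 100
Efficiency = 0.7528 * 100 = 75.28%


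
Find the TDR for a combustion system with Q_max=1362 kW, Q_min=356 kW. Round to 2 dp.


TDR = Q_max / Q_min
TDR = 1362 / 356 = 3.83


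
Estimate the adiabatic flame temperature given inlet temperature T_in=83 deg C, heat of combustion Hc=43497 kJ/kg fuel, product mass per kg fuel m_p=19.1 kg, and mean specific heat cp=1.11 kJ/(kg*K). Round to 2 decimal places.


T_ad = T_in + Hc / (m_p * cp)
Denominator = 19.1 * 1.11 = 21.2010
Temperature rise = 43497 / 21.2010 = 2051.65 K
T_ad = 83 + 2051.65 = 2134.65 deg C


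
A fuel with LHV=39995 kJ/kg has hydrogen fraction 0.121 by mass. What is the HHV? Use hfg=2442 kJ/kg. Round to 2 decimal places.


HHV = LHV + hfg * 9 * H
Water addition = 2442 * 9 * 0.121 = 2659.338 kJ/kg
HHV = 39995 + 2659.338 = 42654.34 kJ/kg


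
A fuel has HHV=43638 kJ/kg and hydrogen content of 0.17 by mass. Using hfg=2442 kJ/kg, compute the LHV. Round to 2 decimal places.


LHV = HHV - hfg * 9 * H
Water correction = 2442 * 9 * 0.17 = 3736.260 kJ/kg
LHV = 43638 - 3736.260 = 39901.74 kJ/kg


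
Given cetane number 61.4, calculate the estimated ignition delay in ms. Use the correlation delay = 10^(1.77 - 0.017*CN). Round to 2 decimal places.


delay = 10^(1.77 - 0.017*CN)
Exponent = 1.77 - 0.017*61.4 = 0.7262
delay = 10^0.7262 = 5.32 ms


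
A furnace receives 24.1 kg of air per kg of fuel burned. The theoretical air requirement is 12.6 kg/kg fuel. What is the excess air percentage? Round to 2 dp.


Excess air = actual - stoichiometric = 24.1 - 12.6 = 11.50 kg/kg fuel
Excess air % = (excess / stoich) * 100 = (11.50 / 12.6) * 100 = 91.27%


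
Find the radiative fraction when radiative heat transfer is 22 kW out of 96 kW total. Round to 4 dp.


f_rad = Q_rad / Q_total
f_rad = 22 / 96 = 0.2292


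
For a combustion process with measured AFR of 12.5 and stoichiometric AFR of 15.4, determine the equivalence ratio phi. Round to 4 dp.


phi = AFR_stoich / AFR_actual
phi = 15.4 / 12.5 = 1.2320


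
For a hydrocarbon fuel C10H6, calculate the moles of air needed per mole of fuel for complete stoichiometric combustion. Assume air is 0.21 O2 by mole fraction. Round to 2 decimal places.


Balanced combustion: C10H6 + 11.5 O2 -> 10 CO2 + 3 H2O
O2 needed = C + H/4 = 10 + 6/4 = 11.50 moles
Air moles = O2 / 0.21 = 11.50 / 0.21 = 54.76 moles air


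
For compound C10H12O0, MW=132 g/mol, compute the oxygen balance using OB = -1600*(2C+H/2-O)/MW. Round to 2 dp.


OB = -1600 * (2C + H/2 - O) / MW
Inner = 2*10 + 12/2 - 0 = 26.00
OB = -1600 * 26.00 / 132 = -315.15%


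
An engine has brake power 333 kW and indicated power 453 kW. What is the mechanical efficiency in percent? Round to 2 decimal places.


eta_mech = (BP / IP) * 100
Ratio = 333 / 453 = 0.7351
eta_mech = 0.7351 * 100 = 73.51%


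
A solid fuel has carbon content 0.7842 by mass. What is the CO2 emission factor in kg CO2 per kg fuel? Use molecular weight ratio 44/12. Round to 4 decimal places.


EF = C_frac * (M_CO2 / M_C)
EF = 0.7842 * (44/12)
EF = 0.7842 * 3.666667 = 2.8754 kg_CO2/kg_fuel


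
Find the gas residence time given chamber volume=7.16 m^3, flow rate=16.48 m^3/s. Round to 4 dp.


tau = V / Q_flow
tau = 7.16 / 16.48 = 0.4345 s


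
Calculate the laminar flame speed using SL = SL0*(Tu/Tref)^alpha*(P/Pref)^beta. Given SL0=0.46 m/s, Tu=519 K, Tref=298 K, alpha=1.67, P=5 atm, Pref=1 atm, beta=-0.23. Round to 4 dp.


SL = SL0 * (Tu/Tref)^alpha * (P/Pref)^beta
T ratio = 519/298 = 1.74161074
(T ratio)^alpha = 1.74161074^1.67 = 2.525738
(P/Pref)^beta = 5^(-0.23) = 0.690616
SL = 0.46 * 2.525738 * 0.690616 = 0.8024 m/s


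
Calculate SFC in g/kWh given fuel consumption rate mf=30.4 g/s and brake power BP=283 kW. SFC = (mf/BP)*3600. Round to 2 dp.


SFC = (mf / BP) * 3600
Rate = 30.4 / 283 = 0.107420 g/(s*kW)
SFC = 0.107420 * 3600 = 386.71 g/kWh


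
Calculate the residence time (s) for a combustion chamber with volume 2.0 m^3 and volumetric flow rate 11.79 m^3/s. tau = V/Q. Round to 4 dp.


tau = V / Q_flow
tau = 2.0 / 11.79 = 0.1696 s


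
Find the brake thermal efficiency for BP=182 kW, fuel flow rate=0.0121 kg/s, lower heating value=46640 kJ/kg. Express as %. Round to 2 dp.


eta_BTE = (BP / (mf * LHV)) * 100
Denominator = 0.0121 * 46640 = 564.3440 kW
eta_BTE = (182 / 564.3440) * 100 = 32.25%


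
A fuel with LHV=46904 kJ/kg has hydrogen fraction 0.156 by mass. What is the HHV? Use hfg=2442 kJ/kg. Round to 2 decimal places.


HHV = LHV + hfg * 9 * H
Water addition = 2442 * 9 * 0.156 = 3428.568 kJ/kg
HHV = 46904 + 3428.568 = 50332.57 kJ/kg


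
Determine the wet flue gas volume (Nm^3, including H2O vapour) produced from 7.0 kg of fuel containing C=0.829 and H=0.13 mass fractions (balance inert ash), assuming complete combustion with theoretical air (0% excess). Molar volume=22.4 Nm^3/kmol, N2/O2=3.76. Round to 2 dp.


Per kg fuel: CO2 = (C/12 kmol)*22.4 = (0.829/12)*22.4 = 1.54747 Nm^3
Per kg fuel: H2O = (H/2 kmol)*22.4 = (0.13/2)*22.4 = 1.45600 Nm^3
O2 needed per kg fuel = C/12 + H/4 = 0.829/12 + 0.13/4 = 0.10158333 kmol
Per kg fuel: N2 = O2*3.76*22.4 = 0.10158333*3.76*22.4 = 8.55575 Nm^3
Total per kg = 1.54747 + 1.45600 + 8.55575 = 11.55922 Nm^3
Total = 11.55922 * 7.0 = 80.91 Nm^3


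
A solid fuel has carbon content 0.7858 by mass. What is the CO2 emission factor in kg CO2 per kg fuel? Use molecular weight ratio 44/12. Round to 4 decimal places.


EF = C_frac * (M_CO2 / M_C)
EF = 0.7858 * (44/12)
EF = 0.7858 * 3.666667 = 2.8813 kg_CO2/kg_fuel


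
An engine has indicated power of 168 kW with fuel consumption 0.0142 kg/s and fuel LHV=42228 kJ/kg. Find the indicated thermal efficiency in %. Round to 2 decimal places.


eta_ith = (IP / (mf * LHV)) * 100
Denominator = 0.0142 * 42228 = 599.6376 kW
eta_ith = (168 / 599.6376) * 100 = 28.02%


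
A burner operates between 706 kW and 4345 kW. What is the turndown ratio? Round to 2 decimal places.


TDR = Q_max / Q_min
TDR = 4345 / 706 = 6.15


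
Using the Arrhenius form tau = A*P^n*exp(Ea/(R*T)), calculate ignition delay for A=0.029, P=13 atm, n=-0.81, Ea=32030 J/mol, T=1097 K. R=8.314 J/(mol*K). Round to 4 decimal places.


tau = A * P^n * exp(Ea/(R*T))
P^n = 13^(-0.81) = 0.12522928
Ea/(R*T) = 32030/(8.314*1097) = 3.511885
exp(Ea/(R*T)) = 33.511379
tau = 0.029 * 0.12522928 * 33.511379 = 0.1217 ms


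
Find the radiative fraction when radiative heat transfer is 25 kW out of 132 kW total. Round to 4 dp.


f_rad = Q_rad / Q_total
f_rad = 25 / 132 = 0.1894


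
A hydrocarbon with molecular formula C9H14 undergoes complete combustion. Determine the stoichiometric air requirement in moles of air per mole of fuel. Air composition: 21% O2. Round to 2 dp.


Balanced combustion: C9H14 + 12.5 O2 -> 9 CO2 + 7 H2O
O2 needed = C + H/4 = 9 + 14/4 = 12.50 moles
Air moles = O2 / 0.21 = 12.50 / 0.21 = 59.52 moles air


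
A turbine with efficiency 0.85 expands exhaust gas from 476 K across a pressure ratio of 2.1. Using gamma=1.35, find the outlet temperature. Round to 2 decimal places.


T_out = T_in * (1 - eta * (1 - PR^(-(gamma-1)/gamma)))
Exponent = -(1.35-1)/1.35 = -0.25925926
PR^exp = 2.1^(-0.25925926) = 0.82501466
Factor = 1 - 0.85*(1 - 0.82501466) = 0.85126246
T_out = 476 * 0.85126246 = 405.20 K


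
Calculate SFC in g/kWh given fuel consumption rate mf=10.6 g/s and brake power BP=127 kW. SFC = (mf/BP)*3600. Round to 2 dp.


SFC = (mf / BP) * 3600
Rate = 10.6 / 127 = 0.083465 g/(s*kW)
SFC = 0.083465 * 3600 = 300.47 g/kWh


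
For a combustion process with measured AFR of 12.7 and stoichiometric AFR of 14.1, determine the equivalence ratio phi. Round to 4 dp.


phi = AFR_stoich / AFR_actual
phi = 14.1 / 12.7 = 1.1102


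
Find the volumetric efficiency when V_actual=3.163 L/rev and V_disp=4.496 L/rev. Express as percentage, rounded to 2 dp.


eta_v = (V_actual / V_disp) * 100
Ratio = 3.163 / 4.496 = 0.7035
eta_v = 0.7035 * 100 = 70.35%


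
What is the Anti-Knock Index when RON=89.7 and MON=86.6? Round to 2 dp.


AKI = (RON + MON) / 2
AKI = (89.7 + 86.6) / 2
AKI = 176.3 / 2 = 88.15


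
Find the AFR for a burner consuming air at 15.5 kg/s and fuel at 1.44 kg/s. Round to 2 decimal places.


AFR = m_air / m_fuel
AFR = 15.5 / 1.44 = 10.76


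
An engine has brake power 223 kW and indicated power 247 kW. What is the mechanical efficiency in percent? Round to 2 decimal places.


eta_mech = (BP / IP) * 100
Ratio = 223 / 247 = 0.9028
eta_mech = 0.9028 * 100 = 90.28%


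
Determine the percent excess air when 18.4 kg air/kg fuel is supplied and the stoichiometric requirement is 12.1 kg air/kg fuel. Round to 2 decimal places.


Excess air = actual - stoichiometric = 18.4 - 12.1 = 6.30 kg/kg fuel
Excess air % = (excess / stoich) * 100 = (6.30 / 12.1) * 100 = 52.07%


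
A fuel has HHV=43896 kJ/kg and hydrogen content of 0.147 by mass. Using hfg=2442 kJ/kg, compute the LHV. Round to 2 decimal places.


LHV = HHV - hfg * 9 * H
Water correction = 2442 * 9 * 0.147 = 3230.766 kJ/kg
LHV = 43896 - 3230.766 = 40665.23 kJ/kg


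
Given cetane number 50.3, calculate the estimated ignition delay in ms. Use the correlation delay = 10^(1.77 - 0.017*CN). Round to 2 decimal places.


delay = 10^(1.77 - 0.017*CN)
Exponent = 1.77 - 0.017*50.3 = 0.9149
delay = 10^0.9149 = 8.22 ms
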